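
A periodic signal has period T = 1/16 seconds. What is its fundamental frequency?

The fundamental frequency is the reciprocal of the period.
f = 1/T = 1/(1/16) = 16 Hz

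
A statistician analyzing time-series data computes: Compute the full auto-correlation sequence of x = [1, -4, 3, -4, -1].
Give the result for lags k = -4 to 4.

r_xx[k] = sum_m x[m]*x[m+k], indexed from 0, for k = -4 to 4:
  r_xx[-4] = x[4]*x[0] = -1
  r_xx[-3] = x[3]*x[0] + x[4]*x[1] = 0
  r_xx[-2] = x[2]*x[0] + x[3]*x[1] + x[4]*x[2] = 16
  r_xx[-1] = x[1]*x[0] + x[2]*x[1] + x[3]*x[2] + x[4]*x[3] = -24
  r_xx[0] = x[0]*x[0] + x[1]*x[1] + x[2]*x[2] + x[3]*x[3] + x[4]*x[4] = 43
  r_xx[1] = x[0]*x[1] + x[1]*x[2] + x[2]*x[3] + x[3]*x[4] = -24
  r_xx[2] = x[0]*x[2] + x[1]*x[3] + x[2]*x[4] = 16
  r_xx[3] = x[0]*x[3] + x[1]*x[4] = 0
  r_xx[4] = x[0]*x[4] = -1
r_xx = [-1, 0, 16, -24, 43, -24, 16, 0, -1]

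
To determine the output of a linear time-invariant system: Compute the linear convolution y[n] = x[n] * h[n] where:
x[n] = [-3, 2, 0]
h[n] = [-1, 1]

y[n] = sum_k x[k]*h[n-k]. Output length = len(x) + len(h) - 1 = 3 + 2 - 1 = 4.
y[0] = -3*-1 = 3
y[1] = 2*-1 + -3*1 = -5
y[2] = 0*-1 + 2*1 = 2
y[3] = 0*1 = 0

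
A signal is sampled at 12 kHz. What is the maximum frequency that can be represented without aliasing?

The maximum frequency that can be represented without aliasing
is the Nyquist frequency: f_max = f_s / 2 = 12 kHz / 2 = 6 kHz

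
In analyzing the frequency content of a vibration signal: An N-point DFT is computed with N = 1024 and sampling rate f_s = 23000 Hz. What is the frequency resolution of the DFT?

DFT frequency resolution = f_s / N
= 23000 / 1024 = 2875/128 Hz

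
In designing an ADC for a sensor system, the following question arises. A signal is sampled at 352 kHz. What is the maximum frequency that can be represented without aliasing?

The maximum frequency that can be represented without aliasing
is the Nyquist frequency: f_max = f_s / 2 = 352 kHz / 2 = 176 kHz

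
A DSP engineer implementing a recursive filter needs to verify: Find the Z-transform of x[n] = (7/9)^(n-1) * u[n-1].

Time-shifting property: if X(z) = Z{x[n]}, then Z{x[n-d]} = z^(-d) * X(z)
X(z) = z/(z - 7/9) for x[n] = (7/9)^n * u[n]
Z{x[n-1]} = z^(-1) * z/(z - 7/9) = 1/(z - 7/9)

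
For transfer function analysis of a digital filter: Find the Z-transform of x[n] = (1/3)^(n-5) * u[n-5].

Time-shifting property: if X(z) = Z{x[n]}, then Z{x[n-d]} = z^(-d) * X(z)
X(z) = z/(z - 1/3) for x[n] = (1/3)^n * u[n]
Z{x[n-5]} = z^(-5) * z/(z - 1/3) = z^(-4)/(z - 1/3)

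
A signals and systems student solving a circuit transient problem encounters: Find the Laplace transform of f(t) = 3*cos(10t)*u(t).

Standard pair: cos(wt)*u(t) <-> s/(s^2+w^2)
With w = 10: L{3*cos(10t)*u(t)} = 3s/(s^2+100)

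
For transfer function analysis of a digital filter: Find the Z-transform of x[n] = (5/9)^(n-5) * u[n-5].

Time-shifting property: if X(z) = Z{x[n]}, then Z{x[n-d]} = z^(-d) * X(z)
X(z) = z/(z - 5/9) for x[n] = (5/9)^n * u[n]
Z{x[n-5]} = z^(-5) * z/(z - 5/9) = z^(-4)/(z - 5/9)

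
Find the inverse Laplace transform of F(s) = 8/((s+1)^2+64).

Standard pair: w/((s+a)^2+w^2) <-> e^(-at)*sin(wt)*u(t)
With a=1, w=8: f(t) = e^(-t)*sin(8t)*u(t)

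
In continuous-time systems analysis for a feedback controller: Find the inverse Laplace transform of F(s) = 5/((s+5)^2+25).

Standard pair: w/((s+a)^2+w^2) <-> e^(-at)*sin(wt)*u(t)
With a=5, w=5: f(t) = e^(-5t)*sin(5t)*u(t)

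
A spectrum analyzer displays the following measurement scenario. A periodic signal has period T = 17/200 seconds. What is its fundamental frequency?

The fundamental frequency is the reciprocal of the period.
f = 1/T = 1/(17/200) = 200/17 Hz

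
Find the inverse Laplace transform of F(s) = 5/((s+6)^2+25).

Standard pair: w/((s+a)^2+w^2) <-> e^(-at)*sin(wt)*u(t)
With a=6, w=5: f(t) = e^(-6t)*sin(5t)*u(t)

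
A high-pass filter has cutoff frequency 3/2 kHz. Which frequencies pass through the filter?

A high-pass filter passes all frequencies above the cutoff frequency 3/2 kHz and attenuates lower frequencies.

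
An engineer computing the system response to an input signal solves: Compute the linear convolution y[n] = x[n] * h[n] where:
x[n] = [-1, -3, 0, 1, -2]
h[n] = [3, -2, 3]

y[n] = sum_k x[k]*h[n-k]. Output length = len(x) + len(h) - 1 = 5 + 3 - 1 = 7.
y[0] = -1*3 = -3
y[1] = -3*3 + -1*-2 = -7
y[2] = 0*3 + -3*-2 + -1*3 = 3
y[3] = 1*3 + 0*-2 + -3*3 = -6
y[4] = -2*3 + 1*-2 + 0*3 = -8
y[5] = -2*-2 + 1*3 = 7
y[6] = -2*3 = -6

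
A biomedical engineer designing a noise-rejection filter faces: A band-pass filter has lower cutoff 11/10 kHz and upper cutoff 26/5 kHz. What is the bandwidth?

Bandwidth = f_high - f_low
= 26/5 kHz - 11/10 kHz = 41/10 kHz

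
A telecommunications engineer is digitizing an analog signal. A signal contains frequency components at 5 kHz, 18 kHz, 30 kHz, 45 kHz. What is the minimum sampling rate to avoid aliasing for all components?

The highest frequency component is f_max = 45 kHz.
Nyquist rate = 2 * f_max = 2 * 45 kHz = 90 kHz.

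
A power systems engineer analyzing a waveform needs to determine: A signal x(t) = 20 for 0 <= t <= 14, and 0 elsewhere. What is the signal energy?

Energy = integral of |x(t)|^2 dt over the signal duration
= 20^2 * 14 = 400 * 14 = 5600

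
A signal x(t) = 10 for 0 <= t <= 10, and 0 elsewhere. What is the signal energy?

Energy = integral of |x(t)|^2 dt over the signal duration
= 10^2 * 10 = 100 * 10 = 1000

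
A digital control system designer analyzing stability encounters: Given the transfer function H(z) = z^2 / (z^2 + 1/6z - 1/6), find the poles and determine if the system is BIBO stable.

Poles are roots of the denominator: z^2 + 1/6z - 1/6 = 0.
Quadratic formula: z = [-(1/6) +/- sqrt((1/6)^2 - 4*(-1/6))] / 2
Discriminant = 1/36 + 2/3 = 25/36; sqrt = 5/6.
z = (-1/6 +/- 5/6) / 2 => z = 1/3 or z = -1/2.
|p1| = 1/3, |p2| = 1/2.
For BIBO stability, all poles must lie inside the unit circle (|p| < 1).
System is STABLE since both |p| < 1.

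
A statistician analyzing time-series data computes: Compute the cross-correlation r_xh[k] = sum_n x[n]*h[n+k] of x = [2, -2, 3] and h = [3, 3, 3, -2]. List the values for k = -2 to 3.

Both sequences indexed from 0 and zero outside their support.
Lags with overlap: k = -2 to 3.
  r_xh[-2] = x[2]*h[0] = 9
  r_xh[-1] = x[1]*h[0] + x[2]*h[1] = 3
  r_xh[0] = x[0]*h[0] + x[1]*h[1] + x[2]*h[2] = 9
  r_xh[1] = x[0]*h[1] + x[1]*h[2] + x[2]*h[3] = -6
  r_xh[2] = x[0]*h[2] + x[1]*h[3] = 10
  r_xh[3] = x[0]*h[3] = -4
r_xh = [9, 3, 9, -6, 10, -4] (for k = -2, ..., 3)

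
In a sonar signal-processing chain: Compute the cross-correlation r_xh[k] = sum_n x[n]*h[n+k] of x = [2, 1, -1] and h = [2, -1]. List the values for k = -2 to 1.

Both sequences indexed from 0 and zero outside their support.
Lags with overlap: k = -2 to 1.
  r_xh[-2] = x[2]*h[0] = -2
  r_xh[-1] = x[1]*h[0] + x[2]*h[1] = 3
  r_xh[0] = x[0]*h[0] + x[1]*h[1] = 3
  r_xh[1] = x[0]*h[1] = -2
r_xh = [-2, 3, 3, -2] (for k = -2, ..., 1)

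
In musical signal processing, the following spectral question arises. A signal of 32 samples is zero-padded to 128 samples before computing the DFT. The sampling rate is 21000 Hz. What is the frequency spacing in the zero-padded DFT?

Original DFT: N = 32, resolution = f_s/N = 21000/32 = 2625/4 Hz
Zero-padded DFT: N = 128, resolution = f_s/N = 21000/128 = 2625/16 Hz
Zero-padding interpolates the spectrum (finer frequency grid)
but does NOT improve the true spectral resolution (ability to resolve close frequencies).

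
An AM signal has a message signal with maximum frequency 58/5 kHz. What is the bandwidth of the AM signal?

In AM (double-sideband), the bandwidth is twice the message frequency.
BW = 2 * f_m = 2 * 58/5 kHz = 116/5 kHz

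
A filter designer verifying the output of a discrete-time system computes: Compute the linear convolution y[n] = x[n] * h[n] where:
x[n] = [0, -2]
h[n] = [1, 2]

y[n] = sum_k x[k]*h[n-k]. Output length = len(x) + len(h) - 1 = 2 + 2 - 1 = 3.
y[0] = 0*1 = 0
y[1] = -2*1 + 0*2 = -2
y[2] = -2*2 = -4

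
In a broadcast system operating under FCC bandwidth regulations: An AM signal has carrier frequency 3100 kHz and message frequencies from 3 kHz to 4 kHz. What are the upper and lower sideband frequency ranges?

Upper sideband (USB) = fc + [fm_low, fm_high] = 3100 + [3, 4] = [3103, 3104] kHz
Lower sideband (LSB) = fc - [fm_high, fm_low] = 3100 - [4, 3] = [3096, 3097] kHz
Total occupied spectrum: 3096 kHz to 3104 kHz (plus carrier at 3100 kHz)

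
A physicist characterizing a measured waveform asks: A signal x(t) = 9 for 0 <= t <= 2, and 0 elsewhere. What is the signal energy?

Energy = integral of |x(t)|^2 dt over the signal duration
= 9^2 * 2 = 81 * 2 = 162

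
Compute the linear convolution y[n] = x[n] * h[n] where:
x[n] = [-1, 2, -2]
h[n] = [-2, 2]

y[n] = sum_k x[k]*h[n-k]. Output length = len(x) + len(h) - 1 = 3 + 2 - 1 = 4.
y[0] = -1*-2 = 2
y[1] = 2*-2 + -1*2 = -6
y[2] = -2*-2 + 2*2 = 8
y[3] = -2*2 = -4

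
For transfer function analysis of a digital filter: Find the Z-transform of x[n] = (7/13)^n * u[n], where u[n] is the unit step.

The Z-transform of a^n * u[n] is z/(z-a) for |z| > |a|.
Here a = 7/13, so X(z) = z/(z - (7/13)) = 13z/(13z - 7)
ROC: |z| > 7/13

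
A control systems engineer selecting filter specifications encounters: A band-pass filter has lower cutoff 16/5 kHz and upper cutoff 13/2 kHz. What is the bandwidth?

Bandwidth = f_high - f_low
= 13/2 kHz - 16/5 kHz = 33/10 kHz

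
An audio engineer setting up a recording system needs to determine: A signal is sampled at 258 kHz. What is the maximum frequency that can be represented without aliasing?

The maximum frequency that can be represented without aliasing
is the Nyquist frequency: f_max = f_s / 2 = 258 kHz / 2 = 129 kHz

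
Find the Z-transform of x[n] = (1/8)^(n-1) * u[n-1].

Time-shifting property: if X(z) = Z{x[n]}, then Z{x[n-d]} = z^(-d) * X(z)
X(z) = z/(z - 1/8) for x[n] = (1/8)^n * u[n]
Z{x[n-1]} = z^(-1) * z/(z - 1/8) = 1/(z - 1/8)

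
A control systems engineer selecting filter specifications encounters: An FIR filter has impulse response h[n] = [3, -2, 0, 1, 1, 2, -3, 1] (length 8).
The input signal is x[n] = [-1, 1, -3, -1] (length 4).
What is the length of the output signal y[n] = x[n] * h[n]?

For linear convolution, the output length is:
len(y) = len(x) + len(h) - 1 = 4 + 8 - 1 = 11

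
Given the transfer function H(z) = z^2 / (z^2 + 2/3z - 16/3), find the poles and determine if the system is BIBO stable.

Poles are roots of the denominator: z^2 + 2/3z - 16/3 = 0.
Quadratic formula: z = [-(2/3) +/- sqrt((2/3)^2 - 4*(-16/3))] / 2
Discriminant = 4/9 + 64/3 = 196/9; sqrt = 14/3.
z = (-2/3 +/- 14/3) / 2 => z = 2 or z = -8/3.
|p1| = 8/3, |p2| = 2.
For BIBO stability, all poles must lie inside the unit circle (|p| < 1).
System is UNSTABLE since at least one |p| >= 1.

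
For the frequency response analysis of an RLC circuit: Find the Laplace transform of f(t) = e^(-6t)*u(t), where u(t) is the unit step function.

Standard Laplace transform pair:
e^(-at)*u(t) <-> 1/(s+a)
With a = 6: L{e^(-6t)*u(t)} = 1/(s+6), ROC: Re(s) > -6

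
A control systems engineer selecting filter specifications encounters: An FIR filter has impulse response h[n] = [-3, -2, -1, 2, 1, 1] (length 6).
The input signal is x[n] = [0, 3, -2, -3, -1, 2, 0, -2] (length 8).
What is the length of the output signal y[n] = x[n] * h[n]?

For linear convolution, the output length is:
len(y) = len(x) + len(h) - 1 = 8 + 6 - 1 = 13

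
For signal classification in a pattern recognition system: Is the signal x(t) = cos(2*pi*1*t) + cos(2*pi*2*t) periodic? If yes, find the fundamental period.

f1 = 1 Hz, f2 = 2 Hz
Period T1 = 1/1, T2 = 1/2
Ratio T1/T2 = 2/1, which is rational.
The signal is periodic with fundamental period T = 1/GCD(1,2) = 1 s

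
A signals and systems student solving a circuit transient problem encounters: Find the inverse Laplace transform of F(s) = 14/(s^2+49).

Standard pair: w/(s^2+w^2) <-> sin(wt)*u(t)
Recognize w^2 = 49, so w = 7; numerator 14 = 2*7.
f(t) = 2*sin(7t)*u(t)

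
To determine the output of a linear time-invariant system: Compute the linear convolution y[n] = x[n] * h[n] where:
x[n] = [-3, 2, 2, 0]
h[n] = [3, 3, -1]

y[n] = sum_k x[k]*h[n-k]. Output length = len(x) + len(h) - 1 = 4 + 3 - 1 = 6.
y[0] = -3*3 = -9
y[1] = 2*3 + -3*3 = -3
y[2] = 2*3 + 2*3 + -3*-1 = 15
y[3] = 0*3 + 2*3 + 2*-1 = 4
y[4] = 0*3 + 2*-1 = -2
y[5] = 0*-1 = 0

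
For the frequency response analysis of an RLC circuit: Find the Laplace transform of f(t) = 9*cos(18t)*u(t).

Standard pair: cos(wt)*u(t) <-> s/(s^2+w^2)
With w = 18: L{9*cos(18t)*u(t)} = 9s/(s^2+324)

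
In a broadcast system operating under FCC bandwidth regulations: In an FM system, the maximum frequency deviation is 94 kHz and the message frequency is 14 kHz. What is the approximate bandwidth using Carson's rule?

Carson's rule: BW = 2*(delta_f + f_m)
= 2*(94 + 14) kHz = 216 kHz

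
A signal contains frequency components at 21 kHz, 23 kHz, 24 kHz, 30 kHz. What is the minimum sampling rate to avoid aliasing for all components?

The highest frequency component is f_max = 30 kHz.
Nyquist rate = 2 * f_max = 2 * 30 kHz = 60 kHz.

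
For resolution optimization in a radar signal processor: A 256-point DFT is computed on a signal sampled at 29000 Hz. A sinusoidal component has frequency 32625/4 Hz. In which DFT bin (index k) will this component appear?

DFT frequency resolution = f_s/N = 29000/256 = 3625/32 Hz
Bin index k = f_signal / resolution = 32625/4 / 3625/32 = 72
The signal frequency 32625/4 Hz falls in DFT bin k = 72.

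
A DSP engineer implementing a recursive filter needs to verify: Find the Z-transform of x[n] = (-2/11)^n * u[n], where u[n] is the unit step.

The Z-transform of a^n * u[n] is z/(z-a) for |z| > |a|.
Here a = -2/11, so X(z) = z/(z - (-2/11)) = 11z/(11z + 2)
ROC: |z| > 2/11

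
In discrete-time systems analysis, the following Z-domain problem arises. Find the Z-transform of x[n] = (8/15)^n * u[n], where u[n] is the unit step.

The Z-transform of a^n * u[n] is z/(z-a) for |z| > |a|.
Here a = 8/15, so X(z) = z/(z - (8/15)) = 15z/(15z - 8)
ROC: |z| > 8/15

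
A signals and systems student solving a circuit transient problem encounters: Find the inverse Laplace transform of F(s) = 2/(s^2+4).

Standard pair: w/(s^2+w^2) <-> sin(wt)*u(t)
Recognize w^2 = 4, so w = 2; numerator 2 = 1*2.
f(t) = sin(2t)*u(t)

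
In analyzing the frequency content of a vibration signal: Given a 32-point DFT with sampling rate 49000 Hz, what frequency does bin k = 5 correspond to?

The frequency of DFT bin k is: f_k = k * f_s / N
f_5 = 5 * 49000 / 32 = 30625/4 Hz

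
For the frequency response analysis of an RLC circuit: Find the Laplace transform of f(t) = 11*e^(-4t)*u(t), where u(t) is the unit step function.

Standard Laplace transform pair:
e^(-at)*u(t) <-> 1/(s+a)
With a = 4: L{11*e^(-4t)*u(t)} = 11/(s+4), ROC: Re(s) > -4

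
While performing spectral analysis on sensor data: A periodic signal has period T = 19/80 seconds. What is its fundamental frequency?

The fundamental frequency is the reciprocal of the period.
f = 1/T = 1/(19/80) = 80/19 Hz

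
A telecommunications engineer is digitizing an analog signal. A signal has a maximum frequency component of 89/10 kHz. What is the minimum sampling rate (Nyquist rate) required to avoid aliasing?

By the Nyquist-Shannon sampling theorem,
the minimum sampling rate (Nyquist rate) must be at least 2 * f_max.
Nyquist rate = 2 * 89/10 kHz = 89/5 kHz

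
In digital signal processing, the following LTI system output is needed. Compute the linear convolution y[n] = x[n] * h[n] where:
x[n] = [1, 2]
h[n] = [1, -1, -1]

y[n] = sum_k x[k]*h[n-k]. Output length = len(x) + len(h) - 1 = 2 + 3 - 1 = 4.
y[0] = 1*1 = 1
y[1] = 2*1 + 1*-1 = 1
y[2] = 2*-1 + 1*-1 = -3
y[3] = 2*-1 = -2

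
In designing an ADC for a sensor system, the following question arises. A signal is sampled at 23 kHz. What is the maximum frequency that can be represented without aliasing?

The maximum frequency that can be represented without aliasing
is the Nyquist frequency: f_max = f_s / 2 = 23 kHz / 2 = 23/2 kHz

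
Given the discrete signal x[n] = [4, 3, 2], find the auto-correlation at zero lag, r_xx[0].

The auto-correlation at zero lag r_xx[0] equals the signal energy.
r_xx[0] = sum of x[n]^2 = 4^2 + 3^2 + 2^2
= 16 + 9 + 4 = 29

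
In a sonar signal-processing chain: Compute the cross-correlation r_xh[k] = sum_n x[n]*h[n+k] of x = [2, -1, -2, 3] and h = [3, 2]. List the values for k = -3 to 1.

Both sequences indexed from 0 and zero outside their support.
Lags with overlap: k = -3 to 1.
  r_xh[-3] = x[3]*h[0] = 9
  r_xh[-2] = x[2]*h[0] + x[3]*h[1] = 0
  r_xh[-1] = x[1]*h[0] + x[2]*h[1] = -7
  r_xh[0] = x[0]*h[0] + x[1]*h[1] = 4
  r_xh[1] = x[0]*h[1] = 4
r_xh = [9, 0, -7, 4, 4] (for k = -3, ..., 1)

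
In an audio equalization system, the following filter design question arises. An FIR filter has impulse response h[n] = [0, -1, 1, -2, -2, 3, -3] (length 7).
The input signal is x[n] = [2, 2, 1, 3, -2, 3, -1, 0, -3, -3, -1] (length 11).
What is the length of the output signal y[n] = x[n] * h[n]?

For linear convolution, the output length is:
len(y) = len(x) + len(h) - 1 = 11 + 7 - 1 = 17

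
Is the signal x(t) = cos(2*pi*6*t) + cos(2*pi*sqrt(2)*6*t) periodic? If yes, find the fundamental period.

f1 = 6 Hz, f2 = 6*sqrt(2) Hz
Ratio f2/f1 = sqrt(2), which is irrational.
Since the frequency ratio is irrational, no common period exists.
The signal is not periodic.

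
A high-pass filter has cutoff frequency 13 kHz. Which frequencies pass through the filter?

A high-pass filter passes all frequencies above the cutoff frequency 13 kHz and attenuates lower frequencies.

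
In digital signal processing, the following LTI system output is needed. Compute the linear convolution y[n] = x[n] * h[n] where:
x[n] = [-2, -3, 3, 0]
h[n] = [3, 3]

y[n] = sum_k x[k]*h[n-k]. Output length = len(x) + len(h) - 1 = 4 + 2 - 1 = 5.
y[0] = -2*3 = -6
y[1] = -3*3 + -2*3 = -15
y[2] = 3*3 + -3*3 = 0
y[3] = 0*3 + 3*3 = 9
y[4] = 0*3 = 0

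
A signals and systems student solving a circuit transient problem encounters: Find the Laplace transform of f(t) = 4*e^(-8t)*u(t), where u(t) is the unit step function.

Standard Laplace transform pair:
e^(-at)*u(t) <-> 1/(s+a)
With a = 8: L{4*e^(-8t)*u(t)} = 4/(s+8), ROC: Re(s) > -8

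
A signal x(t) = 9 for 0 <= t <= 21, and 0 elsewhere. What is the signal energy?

Energy = integral of |x(t)|^2 dt over the signal duration
= 9^2 * 21 = 81 * 21 = 1701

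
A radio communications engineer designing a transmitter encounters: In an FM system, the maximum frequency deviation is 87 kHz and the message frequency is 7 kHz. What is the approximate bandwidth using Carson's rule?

Carson's rule: BW = 2*(delta_f + f_m)
= 2*(87 + 7) kHz = 188 kHz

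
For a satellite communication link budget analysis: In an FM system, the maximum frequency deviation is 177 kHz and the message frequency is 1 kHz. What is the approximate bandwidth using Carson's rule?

Carson's rule: BW = 2*(delta_f + f_m)
= 2*(177 + 1) kHz = 356 kHz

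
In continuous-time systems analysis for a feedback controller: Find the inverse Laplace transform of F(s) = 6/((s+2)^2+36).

Standard pair: w/((s+a)^2+w^2) <-> e^(-at)*sin(wt)*u(t)
With a=2, w=6: f(t) = e^(-2t)*sin(6t)*u(t)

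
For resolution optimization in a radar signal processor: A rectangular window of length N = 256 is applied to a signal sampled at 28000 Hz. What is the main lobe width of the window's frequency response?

For a rectangular window of length N,
the main lobe width in frequency is 2*f_s/N.
= 2*28000/256 = 875/4 Hz
This determines the minimum frequency separation for resolving two sinusoids.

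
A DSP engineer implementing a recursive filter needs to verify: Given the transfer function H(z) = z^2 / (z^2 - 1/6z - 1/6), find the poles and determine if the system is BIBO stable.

Poles are roots of the denominator: z^2 - 1/6z - 1/6 = 0.
Quadratic formula: z = [-(-1/6) +/- sqrt((-1/6)^2 - 4*(-1/6))] / 2
Discriminant = 1/36 + 2/3 = 25/36; sqrt = 5/6.
z = (1/6 +/- 5/6) / 2 => z = 1/2 or z = -1/3.
|p1| = 1/2, |p2| = 1/3.
For BIBO stability, all poles must lie inside the unit circle (|p| < 1).
System is STABLE since both |p| < 1.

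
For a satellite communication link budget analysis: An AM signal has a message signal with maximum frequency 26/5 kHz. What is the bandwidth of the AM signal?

In AM (double-sideband), the bandwidth is twice the message frequency.
BW = 2 * f_m = 2 * 26/5 kHz = 52/5 kHz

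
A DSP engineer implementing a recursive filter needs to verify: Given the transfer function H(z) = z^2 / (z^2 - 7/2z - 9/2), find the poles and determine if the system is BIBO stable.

Poles are roots of the denominator: z^2 - 7/2z - 9/2 = 0.
Quadratic formula: z = [-(-7/2) +/- sqrt((-7/2)^2 - 4*(-9/2))] / 2
Discriminant = 49/4 + 18 = 121/4; sqrt = 11/2.
z = (7/2 +/- 11/2) / 2 => z = 9/2 or z = -1.
|p1| = 1, |p2| = 9/2.
For BIBO stability, all poles must lie inside the unit circle (|p| < 1).
System is UNSTABLE since at least one |p| >= 1.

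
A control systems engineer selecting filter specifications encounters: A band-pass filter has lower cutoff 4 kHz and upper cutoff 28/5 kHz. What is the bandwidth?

Bandwidth = f_high - f_low
= 28/5 kHz - 4 kHz = 8/5 kHz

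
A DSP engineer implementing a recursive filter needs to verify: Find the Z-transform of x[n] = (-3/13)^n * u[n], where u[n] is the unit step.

The Z-transform of a^n * u[n] is z/(z-a) for |z| > |a|.
Here a = -3/13, so X(z) = z/(z - (-3/13)) = 13z/(13z + 3)
ROC: |z| > 3/13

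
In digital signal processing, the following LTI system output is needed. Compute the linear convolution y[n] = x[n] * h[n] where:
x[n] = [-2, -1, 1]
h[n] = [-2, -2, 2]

y[n] = sum_k x[k]*h[n-k]. Output length = len(x) + len(h) - 1 = 3 + 3 - 1 = 5.
y[0] = -2*-2 = 4
y[1] = -1*-2 + -2*-2 = 6
y[2] = 1*-2 + -1*-2 + -2*2 = -4
y[3] = 1*-2 + -1*2 = -4
y[4] = 1*2 = 2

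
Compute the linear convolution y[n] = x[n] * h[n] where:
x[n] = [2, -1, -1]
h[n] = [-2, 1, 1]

y[n] = sum_k x[k]*h[n-k]. Output length = len(x) + len(h) - 1 = 3 + 3 - 1 = 5.
y[0] = 2*-2 = -4
y[1] = -1*-2 + 2*1 = 4
y[2] = -1*-2 + -1*1 + 2*1 = 3
y[3] = -1*1 + -1*1 = -2
y[4] = -1*1 = -1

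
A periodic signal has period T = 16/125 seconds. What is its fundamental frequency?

The fundamental frequency is the reciprocal of the period.
f = 1/T = 1/(16/125) = 125/16 Hz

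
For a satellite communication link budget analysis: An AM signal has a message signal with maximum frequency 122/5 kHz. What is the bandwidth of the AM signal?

In AM (double-sideband), the bandwidth is twice the message frequency.
BW = 2 * f_m = 2 * 122/5 kHz = 244/5 kHz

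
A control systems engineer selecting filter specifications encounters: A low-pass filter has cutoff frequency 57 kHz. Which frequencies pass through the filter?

A low-pass filter passes all frequencies below the cutoff frequency 57 kHz and attenuates higher frequencies.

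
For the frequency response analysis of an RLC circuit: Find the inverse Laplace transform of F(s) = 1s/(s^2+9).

Standard pair: s/(s^2+w^2) <-> cos(wt)*u(t)
With k=1, w=3: f(t) = cos(3t)*u(t)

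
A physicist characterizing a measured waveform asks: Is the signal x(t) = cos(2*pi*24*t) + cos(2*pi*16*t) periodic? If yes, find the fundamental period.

f1 = 24 Hz, f2 = 16 Hz
Period T1 = 1/24, T2 = 1/16
Ratio T1/T2 = 16/24, which is rational.
The signal is periodic with fundamental period T = 1/GCD(24,16) = 1/8 s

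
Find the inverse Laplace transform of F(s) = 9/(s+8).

Standard pair: k/(s+a) <-> k*e^(-at)*u(t)
With k=9, a=8: f(t) = 9*e^(-8t)*u(t)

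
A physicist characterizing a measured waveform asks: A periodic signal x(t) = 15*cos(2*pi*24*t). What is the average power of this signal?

Average power of A*cos(wt) is A^2/2.
P = 15^2 / 2 = 225/2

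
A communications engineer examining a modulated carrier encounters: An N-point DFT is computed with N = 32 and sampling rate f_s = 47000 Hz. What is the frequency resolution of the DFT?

DFT frequency resolution = f_s / N
= 47000 / 32 = 5875/4 Hz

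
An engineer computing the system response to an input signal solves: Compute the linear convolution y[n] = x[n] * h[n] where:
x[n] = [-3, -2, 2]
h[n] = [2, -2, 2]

y[n] = sum_k x[k]*h[n-k]. Output length = len(x) + len(h) - 1 = 3 + 3 - 1 = 5.
y[0] = -3*2 = -6
y[1] = -2*2 + -3*-2 = 2
y[2] = 2*2 + -2*-2 + -3*2 = 2
y[3] = 2*-2 + -2*2 = -8
y[4] = 2*2 = 4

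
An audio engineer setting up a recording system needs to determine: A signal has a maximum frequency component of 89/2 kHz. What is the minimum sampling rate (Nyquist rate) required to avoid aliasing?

By the Nyquist-Shannon sampling theorem,
the minimum sampling rate (Nyquist rate) must be at least 2 * f_max.
Nyquist rate = 2 * 89/2 kHz = 89 kHz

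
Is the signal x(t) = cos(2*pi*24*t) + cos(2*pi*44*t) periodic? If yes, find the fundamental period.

f1 = 24 Hz, f2 = 44 Hz
Period T1 = 1/24, T2 = 1/44
Ratio T1/T2 = 44/24, which is rational.
The signal is periodic with fundamental period T = 1/GCD(24,44) = 1/4 s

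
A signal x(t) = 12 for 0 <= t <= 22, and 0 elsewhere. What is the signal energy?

Energy = integral of |x(t)|^2 dt over the signal duration
= 12^2 * 22 = 144 * 22 = 3168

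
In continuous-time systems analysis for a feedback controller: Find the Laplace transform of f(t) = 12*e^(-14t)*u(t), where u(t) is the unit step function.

Standard Laplace transform pair:
e^(-at)*u(t) <-> 1/(s+a)
With a = 14: L{12*e^(-14t)*u(t)} = 12/(s+14), ROC: Re(s) > -14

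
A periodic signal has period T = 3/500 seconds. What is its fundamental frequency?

The fundamental frequency is the reciprocal of the period.
f = 1/T = 1/(3/500) = 500/3 Hz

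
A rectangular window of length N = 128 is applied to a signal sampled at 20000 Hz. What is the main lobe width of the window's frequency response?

For a rectangular window of length N,
the main lobe width in frequency is 2*f_s/N.
= 2*20000/128 = 625/2 Hz
This determines the minimum frequency separation for resolving two sinusoids.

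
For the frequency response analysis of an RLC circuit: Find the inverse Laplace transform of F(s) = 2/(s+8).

Standard pair: k/(s+a) <-> k*e^(-at)*u(t)
With k=2, a=8: f(t) = 2*e^(-8t)*u(t)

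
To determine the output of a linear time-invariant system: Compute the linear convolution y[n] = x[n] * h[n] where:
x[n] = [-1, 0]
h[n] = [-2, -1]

y[n] = sum_k x[k]*h[n-k]. Output length = len(x) + len(h) - 1 = 2 + 2 - 1 = 3.
y[0] = -1*-2 = 2
y[1] = 0*-2 + -1*-1 = 1
y[2] = 0*-1 = 0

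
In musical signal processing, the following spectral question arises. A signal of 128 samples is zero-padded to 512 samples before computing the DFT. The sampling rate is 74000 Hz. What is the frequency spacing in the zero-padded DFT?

Original DFT: N = 128, resolution = f_s/N = 74000/128 = 4625/8 Hz
Zero-padded DFT: N = 512, resolution = f_s/N = 74000/512 = 4625/32 Hz
Zero-padding interpolates the spectrum (finer frequency grid)
but does NOT improve the true spectral resolution (ability to resolve close frequencies).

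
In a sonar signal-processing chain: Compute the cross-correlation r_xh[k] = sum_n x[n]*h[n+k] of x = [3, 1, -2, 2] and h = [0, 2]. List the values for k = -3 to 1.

Both sequences indexed from 0 and zero outside their support.
Lags with overlap: k = -3 to 1.
  r_xh[-3] = x[3]*h[0] = 0
  r_xh[-2] = x[2]*h[0] + x[3]*h[1] = 4
  r_xh[-1] = x[1]*h[0] + x[2]*h[1] = -4
  r_xh[0] = x[0]*h[0] + x[1]*h[1] = 2
  r_xh[1] = x[0]*h[1] = 6
r_xh = [0, 4, -4, 2, 6] (for k = -3, ..., 1)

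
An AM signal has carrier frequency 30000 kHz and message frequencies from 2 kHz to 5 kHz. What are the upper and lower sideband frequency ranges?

Upper sideband (USB) = fc + [fm_low, fm_high] = 30000 + [2, 5] = [30002, 30005] kHz
Lower sideband (LSB) = fc - [fm_high, fm_low] = 30000 - [5, 2] = [29995, 29998] kHz
Total occupied spectrum: 29995 kHz to 30005 kHz (plus carrier at 30000 kHz)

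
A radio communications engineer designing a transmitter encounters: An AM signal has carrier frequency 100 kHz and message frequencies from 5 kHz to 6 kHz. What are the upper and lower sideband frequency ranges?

Upper sideband (USB) = fc + [fm_low, fm_high] = 100 + [5, 6] = [105, 106] kHz
Lower sideband (LSB) = fc - [fm_high, fm_low] = 100 - [6, 5] = [94, 95] kHz
Total occupied spectrum: 94 kHz to 106 kHz (plus carrier at 100 kHz)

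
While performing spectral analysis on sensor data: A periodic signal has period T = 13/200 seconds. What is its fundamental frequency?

The fundamental frequency is the reciprocal of the period.
f = 1/T = 1/(13/200) = 200/13 Hz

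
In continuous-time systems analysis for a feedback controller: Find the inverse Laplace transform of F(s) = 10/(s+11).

Standard pair: k/(s+a) <-> k*e^(-at)*u(t)
With k=10, a=11: f(t) = 10*e^(-11t)*u(t)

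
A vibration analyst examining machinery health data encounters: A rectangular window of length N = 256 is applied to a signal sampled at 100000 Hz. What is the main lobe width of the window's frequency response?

For a rectangular window of length N,
the main lobe width in frequency is 2*f_s/N.
= 2*100000/256 = 3125/4 Hz
This determines the minimum frequency separation for resolving two sinusoids.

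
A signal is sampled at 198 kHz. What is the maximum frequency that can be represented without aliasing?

The maximum frequency that can be represented without aliasing
is the Nyquist frequency: f_max = f_s / 2 = 198 kHz / 2 = 99 kHz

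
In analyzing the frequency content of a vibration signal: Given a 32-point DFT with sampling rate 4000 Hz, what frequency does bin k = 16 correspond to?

The frequency of DFT bin k is: f_k = k * f_s / N
f_16 = 16 * 4000 / 32 = 2000 Hz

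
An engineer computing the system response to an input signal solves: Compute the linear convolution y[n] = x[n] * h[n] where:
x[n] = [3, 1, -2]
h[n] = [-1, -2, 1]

y[n] = sum_k x[k]*h[n-k]. Output length = len(x) + len(h) - 1 = 3 + 3 - 1 = 5.
y[0] = 3*-1 = -3
y[1] = 1*-1 + 3*-2 = -7
y[2] = -2*-1 + 1*-2 + 3*1 = 3
y[3] = -2*-2 + 1*1 = 5
y[4] = -2*1 = -2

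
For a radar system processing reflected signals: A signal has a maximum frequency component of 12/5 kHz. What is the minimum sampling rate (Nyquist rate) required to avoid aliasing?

By the Nyquist-Shannon sampling theorem,
the minimum sampling rate (Nyquist rate) must be at least 2 * f_max.
Nyquist rate = 2 * 12/5 kHz = 24/5 kHz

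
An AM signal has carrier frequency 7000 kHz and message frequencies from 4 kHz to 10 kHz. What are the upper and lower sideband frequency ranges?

Upper sideband (USB) = fc + [fm_low, fm_high] = 7000 + [4, 10] = [7004, 7010] kHz
Lower sideband (LSB) = fc - [fm_high, fm_low] = 7000 - [10, 4] = [6990, 6996] kHz
Total occupied spectrum: 6990 kHz to 7010 kHz (plus carrier at 7000 kHz)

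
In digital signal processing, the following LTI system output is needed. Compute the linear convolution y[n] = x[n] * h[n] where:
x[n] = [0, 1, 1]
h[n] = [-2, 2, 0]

y[n] = sum_k x[k]*h[n-k]. Output length = len(x) + len(h) - 1 = 3 + 3 - 1 = 5.
y[0] = 0*-2 = 0
y[1] = 1*-2 + 0*2 = -2
y[2] = 1*-2 + 1*2 + 0*0 = 0
y[3] = 1*2 + 1*0 = 2
y[4] = 1*0 = 0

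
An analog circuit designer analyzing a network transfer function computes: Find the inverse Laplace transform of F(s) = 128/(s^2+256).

Standard pair: w/(s^2+w^2) <-> sin(wt)*u(t)
Recognize w^2 = 256, so w = 16; numerator 128 = 8*16.
f(t) = 8*sin(16t)*u(t)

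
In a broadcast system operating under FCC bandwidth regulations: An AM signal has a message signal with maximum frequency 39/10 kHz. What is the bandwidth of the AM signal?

In AM (double-sideband), the bandwidth is twice the message frequency.
BW = 2 * f_m = 2 * 39/10 kHz = 39/5 kHz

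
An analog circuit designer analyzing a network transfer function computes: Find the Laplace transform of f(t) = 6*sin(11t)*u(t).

Standard pair: sin(wt)*u(t) <-> w/(s^2+w^2)
With w = 11: L{6*sin(11t)*u(t)} = 66/(s^2+121)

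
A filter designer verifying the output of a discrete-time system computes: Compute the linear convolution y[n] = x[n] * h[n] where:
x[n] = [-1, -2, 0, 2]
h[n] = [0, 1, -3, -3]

y[n] = sum_k x[k]*h[n-k]. Output length = len(x) + len(h) - 1 = 4 + 4 - 1 = 7.
y[0] = -1*0 = 0
y[1] = -2*0 + -1*1 = -1
y[2] = 0*0 + -2*1 + -1*-3 = 1
y[3] = 2*0 + 0*1 + -2*-3 + -1*-3 = 9
y[4] = 2*1 + 0*-3 + -2*-3 = 8
y[5] = 2*-3 + 0*-3 = -6
y[6] = 2*-3 = -6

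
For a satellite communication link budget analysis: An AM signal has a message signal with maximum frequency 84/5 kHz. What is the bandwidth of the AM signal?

In AM (double-sideband), the bandwidth is twice the message frequency.
BW = 2 * f_m = 2 * 84/5 kHz = 168/5 kHz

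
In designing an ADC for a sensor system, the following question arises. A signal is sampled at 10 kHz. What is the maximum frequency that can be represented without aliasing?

The maximum frequency that can be represented without aliasing
is the Nyquist frequency: f_max = f_s / 2 = 10 kHz / 2 = 5 kHz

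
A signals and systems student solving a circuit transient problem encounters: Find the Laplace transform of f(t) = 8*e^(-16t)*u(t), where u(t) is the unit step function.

Standard Laplace transform pair:
e^(-at)*u(t) <-> 1/(s+a)
With a = 16: L{8*e^(-16t)*u(t)} = 8/(s+16), ROC: Re(s) > -16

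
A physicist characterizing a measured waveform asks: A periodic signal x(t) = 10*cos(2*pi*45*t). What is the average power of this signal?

Average power of A*cos(wt) is A^2/2.
P = 10^2 / 2 = 100/2 = 50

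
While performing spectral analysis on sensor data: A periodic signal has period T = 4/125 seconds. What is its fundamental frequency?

The fundamental frequency is the reciprocal of the period.
f = 1/T = 1/(4/125) = 125/4 Hz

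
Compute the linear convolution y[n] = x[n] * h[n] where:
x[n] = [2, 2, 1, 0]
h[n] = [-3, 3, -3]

y[n] = sum_k x[k]*h[n-k]. Output length = len(x) + len(h) - 1 = 4 + 3 - 1 = 6.
y[0] = 2*-3 = -6
y[1] = 2*-3 + 2*3 = 0
y[2] = 1*-3 + 2*3 + 2*-3 = -3
y[3] = 0*-3 + 1*3 + 2*-3 = -3
y[4] = 0*3 + 1*-3 = -3
y[5] = 0*-3 = 0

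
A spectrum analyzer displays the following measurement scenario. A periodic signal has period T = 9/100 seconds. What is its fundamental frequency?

The fundamental frequency is the reciprocal of the period.
f = 1/T = 1/(9/100) = 100/9 Hz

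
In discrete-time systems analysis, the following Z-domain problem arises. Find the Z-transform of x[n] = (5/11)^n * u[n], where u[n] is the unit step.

The Z-transform of a^n * u[n] is z/(z-a) for |z| > |a|.
Here a = 5/11, so X(z) = z/(z - (5/11)) = 11z/(11z - 5)
ROC: |z| > 5/11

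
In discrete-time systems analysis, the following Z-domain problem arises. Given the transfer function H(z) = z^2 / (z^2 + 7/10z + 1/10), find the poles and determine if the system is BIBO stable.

Poles are roots of the denominator: z^2 + 7/10z + 1/10 = 0.
Quadratic formula: z = [-(7/10) +/- sqrt((7/10)^2 - 4*(1/10))] / 2
Discriminant = 49/100 - 2/5 = 9/100; sqrt = 3/10.
z = (-7/10 +/- 3/10) / 2 => z = -1/5 or z = -1/2.
|p1| = 1/2, |p2| = 1/5.
For BIBO stability, all poles must lie inside the unit circle (|p| < 1).
System is STABLE since both |p| < 1.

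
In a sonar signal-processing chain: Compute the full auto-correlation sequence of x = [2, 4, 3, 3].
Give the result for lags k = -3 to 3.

r_xx[k] = sum_m x[m]*x[m+k], indexed from 0, for k = -3 to 3:
  r_xx[-3] = x[3]*x[0] = 6
  r_xx[-2] = x[2]*x[0] + x[3]*x[1] = 18
  r_xx[-1] = x[1]*x[0] + x[2]*x[1] + x[3]*x[2] = 29
  r_xx[0] = x[0]*x[0] + x[1]*x[1] + x[2]*x[2] + x[3]*x[3] = 38
  r_xx[1] = x[0]*x[1] + x[1]*x[2] + x[2]*x[3] = 29
  r_xx[2] = x[0]*x[2] + x[1]*x[3] = 18
  r_xx[3] = x[0]*x[3] = 6
r_xx = [6, 18, 29, 38, 29, 18, 6]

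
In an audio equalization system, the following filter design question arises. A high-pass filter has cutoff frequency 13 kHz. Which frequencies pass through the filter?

A high-pass filter passes all frequencies above the cutoff frequency 13 kHz and attenuates lower frequencies.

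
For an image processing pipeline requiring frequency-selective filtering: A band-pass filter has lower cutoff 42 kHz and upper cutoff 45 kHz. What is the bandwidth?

Bandwidth = f_high - f_low
= 45 kHz - 42 kHz = 3 kHz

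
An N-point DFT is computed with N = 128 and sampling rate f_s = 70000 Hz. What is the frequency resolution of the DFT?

DFT frequency resolution = f_s / N
= 70000 / 128 = 4375/8 Hz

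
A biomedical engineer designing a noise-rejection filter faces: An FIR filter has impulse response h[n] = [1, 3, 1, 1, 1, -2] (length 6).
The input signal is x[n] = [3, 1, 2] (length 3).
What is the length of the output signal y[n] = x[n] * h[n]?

For linear convolution, the output length is:
len(y) = len(x) + len(h) - 1 = 3 + 6 - 1 = 8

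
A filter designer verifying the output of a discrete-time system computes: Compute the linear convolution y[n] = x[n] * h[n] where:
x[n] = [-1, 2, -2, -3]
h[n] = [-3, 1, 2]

y[n] = sum_k x[k]*h[n-k]. Output length = len(x) + len(h) - 1 = 4 + 3 - 1 = 6.
y[0] = -1*-3 = 3
y[1] = 2*-3 + -1*1 = -7
y[2] = -2*-3 + 2*1 + -1*2 = 6
y[3] = -3*-3 + -2*1 + 2*2 = 11
y[4] = -3*1 + -2*2 = -7
y[5] = -3*2 = -6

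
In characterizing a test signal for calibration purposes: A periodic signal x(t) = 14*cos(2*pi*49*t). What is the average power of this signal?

Average power of A*cos(wt) is A^2/2.
P = 14^2 / 2 = 196/2 = 98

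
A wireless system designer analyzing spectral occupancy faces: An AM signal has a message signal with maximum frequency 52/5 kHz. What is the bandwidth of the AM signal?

In AM (double-sideband), the bandwidth is twice the message frequency.
BW = 2 * f_m = 2 * 52/5 kHz = 104/5 kHz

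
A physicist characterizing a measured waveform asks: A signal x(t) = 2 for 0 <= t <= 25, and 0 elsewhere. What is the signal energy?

Energy = integral of |x(t)|^2 dt over the signal duration
= 2^2 * 25 = 4 * 25 = 100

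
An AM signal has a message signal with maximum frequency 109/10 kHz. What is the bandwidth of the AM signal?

In AM (double-sideband), the bandwidth is twice the message frequency.
BW = 2 * f_m = 2 * 109/10 kHz = 109/5 kHz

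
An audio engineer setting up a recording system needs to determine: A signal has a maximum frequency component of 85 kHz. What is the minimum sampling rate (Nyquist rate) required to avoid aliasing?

By the Nyquist-Shannon sampling theorem,
the minimum sampling rate (Nyquist rate) must be at least 2 * f_max.
Nyquist rate = 2 * 85 kHz = 170 kHz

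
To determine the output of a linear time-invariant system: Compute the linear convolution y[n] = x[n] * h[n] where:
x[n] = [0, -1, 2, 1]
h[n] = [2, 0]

y[n] = sum_k x[k]*h[n-k]. Output length = len(x) + len(h) - 1 = 4 + 2 - 1 = 5.
y[0] = 0*2 = 0
y[1] = -1*2 + 0*0 = -2
y[2] = 2*2 + -1*0 = 4
y[3] = 1*2 + 2*0 = 2
y[4] = 1*0 = 0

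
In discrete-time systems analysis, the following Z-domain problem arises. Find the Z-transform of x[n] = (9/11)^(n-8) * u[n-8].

Time-shifting property: if X(z) = Z{x[n]}, then Z{x[n-d]} = z^(-d) * X(z)
X(z) = z/(z - 9/11) for x[n] = (9/11)^n * u[n]
Z{x[n-8]} = z^(-8) * z/(z - 9/11) = z^(-7)/(z - 9/11)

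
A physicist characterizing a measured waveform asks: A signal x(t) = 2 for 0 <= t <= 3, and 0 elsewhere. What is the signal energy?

Energy = integral of |x(t)|^2 dt over the signal duration
= 2^2 * 3 = 4 * 3 = 12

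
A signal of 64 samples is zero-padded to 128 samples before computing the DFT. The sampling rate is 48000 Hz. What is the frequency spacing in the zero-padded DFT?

Original DFT: N = 64, resolution = f_s/N = 48000/64 = 750 Hz
Zero-padded DFT: N = 128, resolution = f_s/N = 48000/128 = 375 Hz
Zero-padding interpolates the spectrum (finer frequency grid)
but does NOT improve the true spectral resolution (ability to resolve close frequencies).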